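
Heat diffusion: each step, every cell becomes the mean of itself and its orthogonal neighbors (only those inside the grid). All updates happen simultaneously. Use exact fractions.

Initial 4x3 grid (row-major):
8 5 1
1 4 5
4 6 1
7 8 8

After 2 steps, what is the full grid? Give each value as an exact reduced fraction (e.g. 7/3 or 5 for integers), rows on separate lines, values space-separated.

After step 1:
  14/3 9/2 11/3
  17/4 21/5 11/4
  9/2 23/5 5
  19/3 29/4 17/3
After step 2:
  161/36 511/120 131/36
  1057/240 203/50 937/240
  1181/240 511/100 1081/240
  217/36 477/80 215/36

Answer: 161/36 511/120 131/36
1057/240 203/50 937/240
1181/240 511/100 1081/240
217/36 477/80 215/36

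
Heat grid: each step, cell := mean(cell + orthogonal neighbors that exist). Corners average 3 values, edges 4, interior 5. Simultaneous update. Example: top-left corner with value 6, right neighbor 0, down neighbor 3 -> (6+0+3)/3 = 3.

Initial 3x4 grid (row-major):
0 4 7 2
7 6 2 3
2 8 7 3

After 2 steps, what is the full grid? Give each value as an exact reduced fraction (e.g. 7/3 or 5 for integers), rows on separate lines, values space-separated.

Answer: 35/9 64/15 17/4 41/12
1109/240 483/100 433/100 95/24
91/18 1309/240 241/48 71/18

Derivation:
After step 1:
  11/3 17/4 15/4 4
  15/4 27/5 5 5/2
  17/3 23/4 5 13/3
After step 2:
  35/9 64/15 17/4 41/12
  1109/240 483/100 433/100 95/24
  91/18 1309/240 241/48 71/18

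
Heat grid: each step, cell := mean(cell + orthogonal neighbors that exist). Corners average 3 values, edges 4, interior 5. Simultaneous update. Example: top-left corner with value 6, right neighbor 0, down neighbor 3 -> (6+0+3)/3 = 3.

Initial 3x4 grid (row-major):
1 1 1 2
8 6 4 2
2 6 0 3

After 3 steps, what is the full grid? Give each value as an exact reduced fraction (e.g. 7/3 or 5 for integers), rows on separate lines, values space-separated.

After step 1:
  10/3 9/4 2 5/3
  17/4 5 13/5 11/4
  16/3 7/2 13/4 5/3
After step 2:
  59/18 151/48 511/240 77/36
  215/48 88/25 78/25 521/240
  157/36 205/48 661/240 23/9
After step 3:
  785/216 21731/7200 18961/7200 1159/540
  56297/14400 22243/6000 16433/6000 35947/14400
  118/27 26831/7200 22861/7200 2693/1080

Answer: 785/216 21731/7200 18961/7200 1159/540
56297/14400 22243/6000 16433/6000 35947/14400
118/27 26831/7200 22861/7200 2693/1080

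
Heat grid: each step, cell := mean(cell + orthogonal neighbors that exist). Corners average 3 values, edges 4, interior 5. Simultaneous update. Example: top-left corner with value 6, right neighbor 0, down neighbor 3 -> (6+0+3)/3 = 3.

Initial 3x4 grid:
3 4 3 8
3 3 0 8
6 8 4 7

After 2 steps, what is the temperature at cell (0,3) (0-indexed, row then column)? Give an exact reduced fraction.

Step 1: cell (0,3) = 19/3
Step 2: cell (0,3) = 95/18
Full grid after step 2:
  31/9 209/60 127/30 95/18
  327/80 389/100 429/100 1321/240
  44/9 289/60 299/60 101/18

Answer: 95/18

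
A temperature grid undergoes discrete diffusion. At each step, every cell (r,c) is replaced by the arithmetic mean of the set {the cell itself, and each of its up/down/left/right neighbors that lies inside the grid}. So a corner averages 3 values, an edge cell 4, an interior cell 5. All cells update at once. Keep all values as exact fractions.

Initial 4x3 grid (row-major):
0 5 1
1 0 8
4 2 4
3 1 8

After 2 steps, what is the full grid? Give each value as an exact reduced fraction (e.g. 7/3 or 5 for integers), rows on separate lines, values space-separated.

Answer: 19/12 341/120 113/36
179/80 57/25 997/240
517/240 169/50 917/240
26/9 127/40 40/9

Derivation:
After step 1:
  2 3/2 14/3
  5/4 16/5 13/4
  5/2 11/5 11/2
  8/3 7/2 13/3
After step 2:
  19/12 341/120 113/36
  179/80 57/25 997/240
  517/240 169/50 917/240
  26/9 127/40 40/9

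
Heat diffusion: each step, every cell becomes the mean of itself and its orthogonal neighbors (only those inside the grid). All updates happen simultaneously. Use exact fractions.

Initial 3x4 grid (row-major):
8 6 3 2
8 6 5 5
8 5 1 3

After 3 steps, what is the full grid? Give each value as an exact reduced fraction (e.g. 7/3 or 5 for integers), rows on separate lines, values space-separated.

After step 1:
  22/3 23/4 4 10/3
  15/2 6 4 15/4
  7 5 7/2 3
After step 2:
  247/36 277/48 205/48 133/36
  167/24 113/20 17/4 169/48
  13/2 43/8 31/8 41/12
After step 3:
  2821/432 8119/1440 1295/288 827/216
  9349/1440 6721/1200 647/150 2143/576
  113/18 107/20 203/48 173/48

Answer: 2821/432 8119/1440 1295/288 827/216
9349/1440 6721/1200 647/150 2143/576
113/18 107/20 203/48 173/48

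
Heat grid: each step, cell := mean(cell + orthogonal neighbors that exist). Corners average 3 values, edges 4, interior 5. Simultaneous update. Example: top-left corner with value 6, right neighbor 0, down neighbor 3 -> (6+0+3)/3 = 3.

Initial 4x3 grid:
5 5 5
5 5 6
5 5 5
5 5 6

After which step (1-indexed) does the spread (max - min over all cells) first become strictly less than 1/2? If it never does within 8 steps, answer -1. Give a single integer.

Step 1: max=11/2, min=5, spread=1/2
Step 2: max=193/36, min=5, spread=13/36
  -> spread < 1/2 first at step 2
Step 3: max=38057/7200, min=1007/200, spread=361/1440
Step 4: max=679969/129600, min=27361/5400, spread=4661/25920
Step 5: max=33798863/6480000, min=10996621/2160000, spread=809/6480
Step 6: max=2426890399/466560000, min=99235301/19440000, spread=1809727/18662400
Step 7: max=145212447941/27993600000, min=746200573/145800000, spread=77677517/1119744000
Step 8: max=8699978394319/1679616000000, min=59779066451/11664000000, spread=734342603/13436928000

Answer: 2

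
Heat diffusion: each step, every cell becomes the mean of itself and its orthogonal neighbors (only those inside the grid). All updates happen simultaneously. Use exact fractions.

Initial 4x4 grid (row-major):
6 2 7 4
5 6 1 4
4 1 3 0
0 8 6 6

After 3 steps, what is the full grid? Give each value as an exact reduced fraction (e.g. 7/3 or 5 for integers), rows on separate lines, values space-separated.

Answer: 917/216 32171/7200 9073/2400 2819/720
30911/7200 11047/3000 7829/2000 991/300
2879/800 321/80 1701/500 1117/300
2863/720 281/75 313/75 671/180

Derivation:
After step 1:
  13/3 21/4 7/2 5
  21/4 3 21/5 9/4
  5/2 22/5 11/5 13/4
  4 15/4 23/4 4
After step 2:
  89/18 193/48 359/80 43/12
  181/48 221/50 303/100 147/40
  323/80 317/100 99/25 117/40
  41/12 179/40 157/40 13/3
After step 3:
  917/216 32171/7200 9073/2400 2819/720
  30911/7200 11047/3000 7829/2000 991/300
  2879/800 321/80 1701/500 1117/300
  2863/720 281/75 313/75 671/180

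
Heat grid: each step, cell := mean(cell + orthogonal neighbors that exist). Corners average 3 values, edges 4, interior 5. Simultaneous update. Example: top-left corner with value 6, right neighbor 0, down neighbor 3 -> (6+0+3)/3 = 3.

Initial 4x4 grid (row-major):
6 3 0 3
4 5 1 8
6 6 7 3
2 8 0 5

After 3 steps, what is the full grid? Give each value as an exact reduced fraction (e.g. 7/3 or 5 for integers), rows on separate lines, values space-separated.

After step 1:
  13/3 7/2 7/4 11/3
  21/4 19/5 21/5 15/4
  9/2 32/5 17/5 23/4
  16/3 4 5 8/3
After step 2:
  157/36 803/240 787/240 55/18
  1073/240 463/100 169/50 521/120
  1289/240 221/50 99/20 467/120
  83/18 311/60 113/30 161/36
After step 3:
  548/135 28109/7200 23509/7200 7687/2160
  33899/7200 3037/750 24697/6000 6601/1800
  33971/7200 5893/1200 2449/600 1589/360
  10919/2160 16183/3600 3307/720 4367/1080

Answer: 548/135 28109/7200 23509/7200 7687/2160
33899/7200 3037/750 24697/6000 6601/1800
33971/7200 5893/1200 2449/600 1589/360
10919/2160 16183/3600 3307/720 4367/1080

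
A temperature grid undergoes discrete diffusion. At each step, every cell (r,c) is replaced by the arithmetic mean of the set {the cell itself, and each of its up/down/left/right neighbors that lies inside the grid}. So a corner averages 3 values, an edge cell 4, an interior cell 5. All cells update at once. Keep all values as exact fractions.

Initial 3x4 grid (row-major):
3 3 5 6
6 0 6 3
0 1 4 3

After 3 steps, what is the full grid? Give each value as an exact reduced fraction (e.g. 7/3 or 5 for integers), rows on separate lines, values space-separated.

After step 1:
  4 11/4 5 14/3
  9/4 16/5 18/5 9/2
  7/3 5/4 7/2 10/3
After step 2:
  3 299/80 961/240 85/18
  707/240 261/100 99/25 161/40
  35/18 617/240 701/240 34/9
After step 3:
  581/180 8011/2400 29563/7200 9181/2160
  37801/14400 18989/6000 438/125 3297/800
  1343/540 18083/7200 23813/7200 7721/2160

Answer: 581/180 8011/2400 29563/7200 9181/2160
37801/14400 18989/6000 438/125 3297/800
1343/540 18083/7200 23813/7200 7721/2160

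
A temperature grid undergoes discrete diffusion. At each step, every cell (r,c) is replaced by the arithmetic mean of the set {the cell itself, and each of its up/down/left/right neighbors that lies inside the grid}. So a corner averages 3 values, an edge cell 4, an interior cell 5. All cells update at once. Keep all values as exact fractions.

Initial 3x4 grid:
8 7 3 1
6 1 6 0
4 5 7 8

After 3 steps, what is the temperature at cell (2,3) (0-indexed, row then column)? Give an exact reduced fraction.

Answer: 1589/360

Derivation:
Step 1: cell (2,3) = 5
Step 2: cell (2,3) = 61/12
Step 3: cell (2,3) = 1589/360
Full grid after step 3:
  259/48 349/75 14737/3600 7139/2160
  24041/4800 4977/1000 12361/3000 58123/14400
  367/72 11443/2400 11783/2400 1589/360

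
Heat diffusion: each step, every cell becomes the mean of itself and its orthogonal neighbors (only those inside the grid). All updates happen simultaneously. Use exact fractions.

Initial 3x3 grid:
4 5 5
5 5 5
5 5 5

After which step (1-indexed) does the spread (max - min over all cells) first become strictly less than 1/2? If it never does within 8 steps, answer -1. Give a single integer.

Answer: 1

Derivation:
Step 1: max=5, min=14/3, spread=1/3
  -> spread < 1/2 first at step 1
Step 2: max=5, min=85/18, spread=5/18
Step 3: max=5, min=1039/216, spread=41/216
Step 4: max=1789/360, min=62669/12960, spread=347/2592
Step 5: max=17843/3600, min=3781063/777600, spread=2921/31104
Step 6: max=2134517/432000, min=227451461/46656000, spread=24611/373248
Step 7: max=47943259/9720000, min=13678077967/2799360000, spread=207329/4478976
Step 8: max=2553198401/518400000, min=821778047549/167961600000, spread=1746635/53747712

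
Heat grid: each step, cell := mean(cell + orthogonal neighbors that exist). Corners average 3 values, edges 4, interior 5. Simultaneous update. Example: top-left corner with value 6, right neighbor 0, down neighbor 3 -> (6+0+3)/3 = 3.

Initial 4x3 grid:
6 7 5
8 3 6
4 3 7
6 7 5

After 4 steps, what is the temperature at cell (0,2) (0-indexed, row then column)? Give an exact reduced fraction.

Step 1: cell (0,2) = 6
Step 2: cell (0,2) = 11/2
Step 3: cell (0,2) = 1351/240
Step 4: cell (0,2) = 79831/14400
Full grid after step 4:
  243793/43200 1624337/288000 79831/14400
  11103/2000 655363/120000 197479/36000
  291241/54000 216321/40000 584107/108000
  699539/129600 519019/96000 706639/129600

Answer: 79831/14400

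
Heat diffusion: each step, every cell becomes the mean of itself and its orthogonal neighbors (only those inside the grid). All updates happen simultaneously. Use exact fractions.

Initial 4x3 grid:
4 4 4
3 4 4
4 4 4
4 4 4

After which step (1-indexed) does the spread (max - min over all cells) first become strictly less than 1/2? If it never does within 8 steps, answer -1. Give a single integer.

Step 1: max=4, min=11/3, spread=1/3
  -> spread < 1/2 first at step 1
Step 2: max=4, min=449/120, spread=31/120
Step 3: max=4, min=4109/1080, spread=211/1080
Step 4: max=7153/1800, min=415103/108000, spread=14077/108000
Step 5: max=428317/108000, min=3747593/972000, spread=5363/48600
Step 6: max=237131/60000, min=112899191/29160000, spread=93859/1166400
Step 7: max=383463533/97200000, min=6788125519/1749600000, spread=4568723/69984000
Step 8: max=11482381111/2916000000, min=408123564371/104976000000, spread=8387449/167961600

Answer: 1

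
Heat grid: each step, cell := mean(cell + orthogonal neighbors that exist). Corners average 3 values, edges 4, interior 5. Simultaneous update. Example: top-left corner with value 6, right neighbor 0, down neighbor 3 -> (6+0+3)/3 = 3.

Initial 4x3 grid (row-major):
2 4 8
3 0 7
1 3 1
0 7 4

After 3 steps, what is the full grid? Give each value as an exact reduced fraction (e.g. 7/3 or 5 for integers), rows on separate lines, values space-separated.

After step 1:
  3 7/2 19/3
  3/2 17/5 4
  7/4 12/5 15/4
  8/3 7/2 4
After step 2:
  8/3 487/120 83/18
  193/80 74/25 1049/240
  499/240 74/25 283/80
  95/36 377/120 15/4
After step 3:
  731/240 25733/7200 9389/2160
  6071/2400 10057/3000 27863/7200
  18163/7200 8807/3000 8771/2400
  5659/2160 22483/7200 2503/720

Answer: 731/240 25733/7200 9389/2160
6071/2400 10057/3000 27863/7200
18163/7200 8807/3000 8771/2400
5659/2160 22483/7200 2503/720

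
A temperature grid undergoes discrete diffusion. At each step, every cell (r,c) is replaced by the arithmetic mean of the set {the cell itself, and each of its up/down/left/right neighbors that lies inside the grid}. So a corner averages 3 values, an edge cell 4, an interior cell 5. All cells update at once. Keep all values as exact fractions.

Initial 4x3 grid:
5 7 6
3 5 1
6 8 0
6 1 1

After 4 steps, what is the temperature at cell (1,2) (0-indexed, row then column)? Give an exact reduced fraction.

Step 1: cell (1,2) = 3
Step 2: cell (1,2) = 449/120
Step 3: cell (1,2) = 6847/1800
Step 4: cell (1,2) = 430793/108000
Full grid after step 4:
  7861/1600 4064629/864000 562241/129600
  172181/36000 1568651/360000 430793/108000
  474553/108000 39741/10000 366803/108000
  67637/16200 259457/72000 103499/32400

Answer: 430793/108000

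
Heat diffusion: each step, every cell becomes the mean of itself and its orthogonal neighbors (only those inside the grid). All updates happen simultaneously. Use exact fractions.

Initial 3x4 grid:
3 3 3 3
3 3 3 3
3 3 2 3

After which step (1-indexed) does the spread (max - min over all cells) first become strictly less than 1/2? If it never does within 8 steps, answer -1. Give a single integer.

Step 1: max=3, min=8/3, spread=1/3
  -> spread < 1/2 first at step 1
Step 2: max=3, min=329/120, spread=31/120
Step 3: max=3, min=3029/1080, spread=211/1080
Step 4: max=5353/1800, min=307103/108000, spread=14077/108000
Step 5: max=320317/108000, min=2775593/972000, spread=5363/48600
Step 6: max=177131/60000, min=83739191/29160000, spread=93859/1166400
Step 7: max=286263533/97200000, min=5038525519/1749600000, spread=4568723/69984000
Step 8: max=8566381111/2916000000, min=303147564371/104976000000, spread=8387449/167961600

Answer: 1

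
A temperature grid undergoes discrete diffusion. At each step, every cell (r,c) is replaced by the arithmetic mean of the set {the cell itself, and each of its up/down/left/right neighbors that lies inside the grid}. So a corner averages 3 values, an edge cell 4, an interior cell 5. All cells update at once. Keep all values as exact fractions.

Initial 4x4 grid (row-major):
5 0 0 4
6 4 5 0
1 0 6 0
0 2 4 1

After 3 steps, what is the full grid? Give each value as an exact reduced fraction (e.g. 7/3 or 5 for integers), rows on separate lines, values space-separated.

After step 1:
  11/3 9/4 9/4 4/3
  4 3 3 9/4
  7/4 13/5 3 7/4
  1 3/2 13/4 5/3
After step 2:
  119/36 67/24 53/24 35/18
  149/48 297/100 27/10 25/12
  187/80 237/100 68/25 13/6
  17/12 167/80 113/48 20/9
After step 3:
  1325/432 2537/900 217/90 449/216
  21091/7200 16723/6000 7609/3000 1601/720
  5537/2400 2497/1000 14773/6000 8273/3600
  701/360 4937/2400 16891/7200 971/432

Answer: 1325/432 2537/900 217/90 449/216
21091/7200 16723/6000 7609/3000 1601/720
5537/2400 2497/1000 14773/6000 8273/3600
701/360 4937/2400 16891/7200 971/432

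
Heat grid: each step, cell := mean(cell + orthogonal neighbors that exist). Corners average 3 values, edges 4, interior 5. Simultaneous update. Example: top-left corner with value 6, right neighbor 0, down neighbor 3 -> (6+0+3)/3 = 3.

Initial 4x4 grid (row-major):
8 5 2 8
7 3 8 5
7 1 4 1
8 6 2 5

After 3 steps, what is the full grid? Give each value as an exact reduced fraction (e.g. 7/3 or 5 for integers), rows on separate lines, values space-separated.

Answer: 12313/2160 37759/7200 12293/2400 1799/360
2509/450 6071/1200 4619/1000 11153/2400
1633/300 4791/1000 24601/6000 28723/7200
1967/360 5587/1200 14429/3600 7867/2160

Derivation:
After step 1:
  20/3 9/2 23/4 5
  25/4 24/5 22/5 11/2
  23/4 21/5 16/5 15/4
  7 17/4 17/4 8/3
After step 2:
  209/36 1303/240 393/80 65/12
  88/15 483/100 473/100 373/80
  29/5 111/25 99/25 907/240
  17/3 197/40 431/120 32/9
After step 3:
  12313/2160 37759/7200 12293/2400 1799/360
  2509/450 6071/1200 4619/1000 11153/2400
  1633/300 4791/1000 24601/6000 28723/7200
  1967/360 5587/1200 14429/3600 7867/2160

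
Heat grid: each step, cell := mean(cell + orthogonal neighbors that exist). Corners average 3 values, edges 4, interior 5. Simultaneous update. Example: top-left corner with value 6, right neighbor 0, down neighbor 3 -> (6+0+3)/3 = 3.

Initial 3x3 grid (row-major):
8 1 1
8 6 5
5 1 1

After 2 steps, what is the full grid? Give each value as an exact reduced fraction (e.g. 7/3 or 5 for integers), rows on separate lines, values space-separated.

After step 1:
  17/3 4 7/3
  27/4 21/5 13/4
  14/3 13/4 7/3
After step 2:
  197/36 81/20 115/36
  1277/240 429/100 727/240
  44/9 289/80 53/18

Answer: 197/36 81/20 115/36
1277/240 429/100 727/240
44/9 289/80 53/18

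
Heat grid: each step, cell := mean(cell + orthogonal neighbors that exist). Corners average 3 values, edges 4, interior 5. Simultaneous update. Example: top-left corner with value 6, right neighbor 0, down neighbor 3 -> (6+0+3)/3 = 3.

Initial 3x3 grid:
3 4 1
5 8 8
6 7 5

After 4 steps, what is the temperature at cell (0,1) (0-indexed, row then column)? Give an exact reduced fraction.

Answer: 1096589/216000

Derivation:
Step 1: cell (0,1) = 4
Step 2: cell (0,1) = 281/60
Step 3: cell (0,1) = 17437/3600
Step 4: cell (0,1) = 1096589/216000
Full grid after step 4:
  108853/21600 1096589/216000 332309/64800
  261617/48000 328637/60000 800101/144000
  31307/5400 2558303/432000 191117/32400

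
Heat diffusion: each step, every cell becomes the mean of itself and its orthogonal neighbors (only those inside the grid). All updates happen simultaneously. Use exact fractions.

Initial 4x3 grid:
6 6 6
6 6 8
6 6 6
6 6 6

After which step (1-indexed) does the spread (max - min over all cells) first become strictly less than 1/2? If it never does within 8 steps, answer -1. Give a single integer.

Answer: 3

Derivation:
Step 1: max=20/3, min=6, spread=2/3
Step 2: max=391/60, min=6, spread=31/60
Step 3: max=3451/540, min=6, spread=211/540
  -> spread < 1/2 first at step 3
Step 4: max=340897/54000, min=5447/900, spread=14077/54000
Step 5: max=3056407/486000, min=327683/54000, spread=5363/24300
Step 6: max=91220809/14580000, min=182869/30000, spread=93859/583200
Step 7: max=5459074481/874800000, min=296936467/48600000, spread=4568723/34992000
Step 8: max=326708435629/52488000000, min=8929618889/1458000000, spread=8387449/83980800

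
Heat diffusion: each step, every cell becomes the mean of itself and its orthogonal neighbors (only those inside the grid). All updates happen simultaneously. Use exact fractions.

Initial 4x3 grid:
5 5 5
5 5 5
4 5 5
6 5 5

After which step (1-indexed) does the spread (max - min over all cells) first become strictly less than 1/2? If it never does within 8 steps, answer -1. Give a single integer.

Step 1: max=21/4, min=19/4, spread=1/2
Step 2: max=61/12, min=391/80, spread=47/240
  -> spread < 1/2 first at step 2
Step 3: max=24227/4800, min=11791/2400, spread=43/320
Step 4: max=217057/43200, min=106711/21600, spread=727/8640
Step 5: max=86516507/17280000, min=10695469/2160000, spread=63517/1152000
Step 6: max=778056037/155520000, min=96327289/19440000, spread=297509/6220800
Step 7: max=46615084583/9331200000, min=2893539913/583200000, spread=12737839/373248000
Step 8: max=2795490981397/559872000000, min=86845115821/17496000000, spread=131578201/4478976000

Answer: 2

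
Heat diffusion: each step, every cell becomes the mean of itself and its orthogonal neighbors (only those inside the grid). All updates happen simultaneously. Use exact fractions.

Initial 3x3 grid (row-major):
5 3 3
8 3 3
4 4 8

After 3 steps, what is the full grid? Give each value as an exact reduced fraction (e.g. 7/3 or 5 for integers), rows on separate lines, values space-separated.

Answer: 4891/1080 29777/7200 2809/720
17051/3600 13349/3000 6681/1600
10667/2160 67879/14400 68/15

Derivation:
After step 1:
  16/3 7/2 3
  5 21/5 17/4
  16/3 19/4 5
After step 2:
  83/18 481/120 43/12
  149/30 217/50 329/80
  181/36 1157/240 14/3
After step 3:
  4891/1080 29777/7200 2809/720
  17051/3600 13349/3000 6681/1600
  10667/2160 67879/14400 68/15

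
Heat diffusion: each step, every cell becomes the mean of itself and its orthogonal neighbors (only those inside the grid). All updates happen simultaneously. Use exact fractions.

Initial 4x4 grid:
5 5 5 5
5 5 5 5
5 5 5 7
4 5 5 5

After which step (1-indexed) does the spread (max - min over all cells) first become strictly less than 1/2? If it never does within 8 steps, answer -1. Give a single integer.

Step 1: max=17/3, min=14/3, spread=1
Step 2: max=331/60, min=85/18, spread=143/180
Step 3: max=11599/2160, min=1039/216, spread=403/720
Step 4: max=286123/54000, min=157937/32400, spread=17171/40500
  -> spread < 1/2 first at step 4
Step 5: max=10209367/1944000, min=4777739/972000, spread=217963/648000
Step 6: max=506772527/97200000, min=144377309/29160000, spread=76544491/291600000
Step 7: max=9078264679/1749600000, min=870435973/174960000, spread=124634983/583200000
Step 8: max=452090065421/87480000000, min=873609099913/174960000000, spread=10190343643/58320000000

Answer: 4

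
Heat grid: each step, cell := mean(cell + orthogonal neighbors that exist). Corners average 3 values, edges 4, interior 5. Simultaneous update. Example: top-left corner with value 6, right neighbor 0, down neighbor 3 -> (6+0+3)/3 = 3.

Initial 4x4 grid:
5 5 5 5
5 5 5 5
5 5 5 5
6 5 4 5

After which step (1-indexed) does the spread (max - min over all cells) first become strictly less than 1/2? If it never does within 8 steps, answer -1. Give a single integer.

Answer: 2

Derivation:
Step 1: max=16/3, min=14/3, spread=2/3
Step 2: max=187/36, min=1153/240, spread=281/720
  -> spread < 1/2 first at step 2
Step 3: max=553/108, min=10423/2160, spread=637/2160
Step 4: max=82247/16200, min=315493/64800, spread=2699/12960
Step 5: max=2455559/486000, min=9507919/1944000, spread=314317/1944000
Step 6: max=195851287/38880000, min=286458301/58320000, spread=14637259/116640000
Step 7: max=29311891343/5832000000, min=8618442703/1749600000, spread=1751246999/17496000000
Step 8: max=292678812857/58320000000, min=259166222293/52488000000, spread=42447092783/524880000000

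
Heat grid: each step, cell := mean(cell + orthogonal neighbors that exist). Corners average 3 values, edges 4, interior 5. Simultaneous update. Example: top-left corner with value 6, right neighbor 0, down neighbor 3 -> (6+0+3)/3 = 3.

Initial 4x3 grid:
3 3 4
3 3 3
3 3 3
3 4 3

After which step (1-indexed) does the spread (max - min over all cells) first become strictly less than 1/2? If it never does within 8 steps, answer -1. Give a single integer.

Step 1: max=10/3, min=3, spread=1/3
  -> spread < 1/2 first at step 1
Step 2: max=787/240, min=3, spread=67/240
Step 3: max=3481/1080, min=443/144, spread=317/2160
Step 4: max=2761051/864000, min=37123/12000, spread=17639/172800
Step 5: max=24804641/7776000, min=8066087/2592000, spread=30319/388800
Step 6: max=1482632959/466560000, min=485986853/155520000, spread=61681/1166400
Step 7: max=88860626981/27993600000, min=360478567/115200000, spread=1580419/34992000
Step 8: max=5322254194879/1679616000000, min=1755264014293/559872000000, spread=7057769/209952000

Answer: 1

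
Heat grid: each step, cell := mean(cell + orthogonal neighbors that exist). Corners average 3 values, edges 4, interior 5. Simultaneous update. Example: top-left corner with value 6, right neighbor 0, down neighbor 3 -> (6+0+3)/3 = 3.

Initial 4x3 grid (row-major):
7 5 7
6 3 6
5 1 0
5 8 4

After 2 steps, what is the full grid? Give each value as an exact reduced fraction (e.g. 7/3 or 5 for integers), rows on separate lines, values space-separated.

Answer: 67/12 217/40 31/6
197/40 447/100 339/80
189/40 191/50 283/80
59/12 179/40 15/4

Derivation:
After step 1:
  6 11/2 6
  21/4 21/5 4
  17/4 17/5 11/4
  6 9/2 4
After step 2:
  67/12 217/40 31/6
  197/40 447/100 339/80
  189/40 191/50 283/80
  59/12 179/40 15/4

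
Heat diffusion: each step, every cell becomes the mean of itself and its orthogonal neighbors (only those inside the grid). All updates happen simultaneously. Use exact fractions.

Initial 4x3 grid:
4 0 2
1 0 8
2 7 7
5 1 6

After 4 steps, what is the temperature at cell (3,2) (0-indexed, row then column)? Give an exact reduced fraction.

Answer: 599927/129600

Derivation:
Step 1: cell (3,2) = 14/3
Step 2: cell (3,2) = 197/36
Step 3: cell (3,2) = 2551/540
Step 4: cell (3,2) = 599927/129600
Full grid after step 4:
  155131/64800 408113/144000 25807/8100
  38647/13500 15851/5000 821477/216000
  11098/3375 1416697/360000 921397/216000
  486977/129600 3533033/864000 599927/129600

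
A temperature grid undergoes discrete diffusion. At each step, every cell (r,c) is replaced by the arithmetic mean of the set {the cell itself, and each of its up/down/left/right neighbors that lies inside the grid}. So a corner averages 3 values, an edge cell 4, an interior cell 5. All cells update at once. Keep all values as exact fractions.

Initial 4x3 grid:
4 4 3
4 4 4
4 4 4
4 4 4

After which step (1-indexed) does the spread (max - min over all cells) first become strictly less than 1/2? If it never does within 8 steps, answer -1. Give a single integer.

Answer: 1

Derivation:
Step 1: max=4, min=11/3, spread=1/3
  -> spread < 1/2 first at step 1
Step 2: max=4, min=67/18, spread=5/18
Step 3: max=4, min=823/216, spread=41/216
Step 4: max=4, min=99463/25920, spread=4217/25920
Step 5: max=28721/7200, min=6011651/1555200, spread=38417/311040
Step 6: max=573403/144000, min=362047789/93312000, spread=1903471/18662400
Step 7: max=17164241/4320000, min=21793890911/5598720000, spread=18038617/223948800
Step 8: max=1542273241/388800000, min=1310424617149/335923200000, spread=883978523/13436928000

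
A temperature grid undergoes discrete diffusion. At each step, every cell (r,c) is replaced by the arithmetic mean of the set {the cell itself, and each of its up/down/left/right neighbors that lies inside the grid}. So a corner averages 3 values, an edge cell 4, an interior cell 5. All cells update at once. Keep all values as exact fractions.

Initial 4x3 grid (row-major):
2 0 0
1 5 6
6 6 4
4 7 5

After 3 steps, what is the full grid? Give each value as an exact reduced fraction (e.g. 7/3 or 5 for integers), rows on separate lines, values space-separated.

Answer: 871/360 12373/4800 659/240
2713/800 3461/1000 277/75
32077/7200 9497/2000 16951/3600
11101/2160 4173/800 5713/1080

Derivation:
After step 1:
  1 7/4 2
  7/2 18/5 15/4
  17/4 28/5 21/4
  17/3 11/2 16/3
After step 2:
  25/12 167/80 5/2
  247/80 91/25 73/20
  1141/240 121/25 299/60
  185/36 221/40 193/36
After step 3:
  871/360 12373/4800 659/240
  2713/800 3461/1000 277/75
  32077/7200 9497/2000 16951/3600
  11101/2160 4173/800 5713/1080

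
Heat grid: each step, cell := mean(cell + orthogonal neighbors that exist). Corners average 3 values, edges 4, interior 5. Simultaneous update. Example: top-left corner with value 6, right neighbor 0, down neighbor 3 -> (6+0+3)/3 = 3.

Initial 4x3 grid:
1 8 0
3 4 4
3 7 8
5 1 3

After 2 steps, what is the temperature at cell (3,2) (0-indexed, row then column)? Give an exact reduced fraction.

Answer: 9/2

Derivation:
Step 1: cell (3,2) = 4
Step 2: cell (3,2) = 9/2
Full grid after step 2:
  10/3 329/80 15/4
  329/80 99/25 187/40
  297/80 119/25 181/40
  23/6 39/10 9/2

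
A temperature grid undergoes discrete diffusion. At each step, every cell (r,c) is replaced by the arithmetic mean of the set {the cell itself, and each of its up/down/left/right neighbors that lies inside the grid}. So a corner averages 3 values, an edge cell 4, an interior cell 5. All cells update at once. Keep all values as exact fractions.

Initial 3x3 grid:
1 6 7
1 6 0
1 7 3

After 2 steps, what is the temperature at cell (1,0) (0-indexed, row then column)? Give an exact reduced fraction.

Step 1: cell (1,0) = 9/4
Step 2: cell (1,0) = 143/48
Full grid after step 2:
  119/36 4 40/9
  143/48 39/10 47/12
  19/6 175/48 139/36

Answer: 143/48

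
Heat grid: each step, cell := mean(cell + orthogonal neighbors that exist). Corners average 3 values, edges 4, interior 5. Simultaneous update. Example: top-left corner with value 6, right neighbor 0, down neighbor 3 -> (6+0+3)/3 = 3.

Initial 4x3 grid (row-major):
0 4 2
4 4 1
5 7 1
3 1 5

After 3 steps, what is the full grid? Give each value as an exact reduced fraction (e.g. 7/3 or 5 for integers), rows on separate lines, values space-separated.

Answer: 673/216 6617/2400 73/27
11873/3600 827/250 628/225
4561/1200 10069/3000 5879/1800
18/5 6479/1800 3373/1080

Derivation:
After step 1:
  8/3 5/2 7/3
  13/4 4 2
  19/4 18/5 7/2
  3 4 7/3
After step 2:
  101/36 23/8 41/18
  11/3 307/100 71/24
  73/20 397/100 343/120
  47/12 97/30 59/18
After step 3:
  673/216 6617/2400 73/27
  11873/3600 827/250 628/225
  4561/1200 10069/3000 5879/1800
  18/5 6479/1800 3373/1080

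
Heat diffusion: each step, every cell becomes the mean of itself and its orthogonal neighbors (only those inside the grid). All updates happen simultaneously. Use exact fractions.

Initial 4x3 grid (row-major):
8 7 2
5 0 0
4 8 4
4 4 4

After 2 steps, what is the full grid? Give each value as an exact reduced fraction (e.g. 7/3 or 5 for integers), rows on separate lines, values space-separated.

Answer: 91/18 215/48 35/12
121/24 18/5 25/8
35/8 89/20 27/8
19/4 17/4 13/3

Derivation:
After step 1:
  20/3 17/4 3
  17/4 4 3/2
  21/4 4 4
  4 5 4
After step 2:
  91/18 215/48 35/12
  121/24 18/5 25/8
  35/8 89/20 27/8
  19/4 17/4 13/3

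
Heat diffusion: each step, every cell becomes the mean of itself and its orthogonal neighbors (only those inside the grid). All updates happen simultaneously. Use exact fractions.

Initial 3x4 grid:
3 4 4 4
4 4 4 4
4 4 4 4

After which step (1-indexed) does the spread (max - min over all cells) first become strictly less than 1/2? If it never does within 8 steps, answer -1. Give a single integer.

Answer: 1

Derivation:
Step 1: max=4, min=11/3, spread=1/3
  -> spread < 1/2 first at step 1
Step 2: max=4, min=67/18, spread=5/18
Step 3: max=4, min=823/216, spread=41/216
Step 4: max=4, min=99463/25920, spread=4217/25920
Step 5: max=28721/7200, min=6011651/1555200, spread=38417/311040
Step 6: max=573403/144000, min=362047789/93312000, spread=1903471/18662400
Step 7: max=17164241/4320000, min=21793890911/5598720000, spread=18038617/223948800
Step 8: max=1542273241/388800000, min=1310424617149/335923200000, spread=883978523/13436928000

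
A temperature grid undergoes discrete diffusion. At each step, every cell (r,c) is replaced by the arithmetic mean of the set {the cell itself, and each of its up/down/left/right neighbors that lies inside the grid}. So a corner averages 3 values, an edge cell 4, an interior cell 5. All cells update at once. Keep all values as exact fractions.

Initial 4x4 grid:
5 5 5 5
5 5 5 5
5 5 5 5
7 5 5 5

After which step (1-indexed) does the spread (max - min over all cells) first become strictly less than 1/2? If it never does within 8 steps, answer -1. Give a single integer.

Step 1: max=17/3, min=5, spread=2/3
Step 2: max=50/9, min=5, spread=5/9
Step 3: max=581/108, min=5, spread=41/108
  -> spread < 1/2 first at step 3
Step 4: max=17243/3240, min=5, spread=1043/3240
Step 5: max=511553/97200, min=5, spread=25553/97200
Step 6: max=15251459/2916000, min=45079/9000, spread=645863/2916000
Step 7: max=455041691/87480000, min=300971/60000, spread=16225973/87480000
Step 8: max=13599477983/2624400000, min=135701/27000, spread=409340783/2624400000

Answer: 3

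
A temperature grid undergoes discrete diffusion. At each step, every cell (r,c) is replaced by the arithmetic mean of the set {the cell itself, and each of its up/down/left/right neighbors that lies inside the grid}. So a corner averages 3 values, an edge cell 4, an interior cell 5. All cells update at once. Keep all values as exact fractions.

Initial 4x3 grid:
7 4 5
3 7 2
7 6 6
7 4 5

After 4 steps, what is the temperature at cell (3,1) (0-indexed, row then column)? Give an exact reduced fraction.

Answer: 791857/144000

Derivation:
Step 1: cell (3,1) = 11/2
Step 2: cell (3,1) = 45/8
Step 3: cell (3,1) = 13043/2400
Step 4: cell (3,1) = 791857/144000
Full grid after step 4:
  677903/129600 4278077/864000 634103/129600
  1142143/216000 1875763/360000 1058143/216000
  401701/72000 317623/60000 124567/24000
  10049/1800 791857/144000 14161/2700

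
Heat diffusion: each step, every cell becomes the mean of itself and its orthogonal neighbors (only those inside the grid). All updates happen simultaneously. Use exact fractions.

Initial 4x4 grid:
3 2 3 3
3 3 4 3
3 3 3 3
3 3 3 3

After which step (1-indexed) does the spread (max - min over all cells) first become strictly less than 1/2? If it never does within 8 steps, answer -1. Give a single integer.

Answer: 2

Derivation:
Step 1: max=13/4, min=8/3, spread=7/12
Step 2: max=313/100, min=101/36, spread=73/225
  -> spread < 1/2 first at step 2
Step 3: max=7463/2400, min=1235/432, spread=5417/21600
Step 4: max=4929/1600, min=187837/64800, spread=943/5184
Step 5: max=6625391/2160000, min=5690263/1944000, spread=2725889/19440000
Step 6: max=22042171/7200000, min=171783541/58320000, spread=67580441/583200000
Step 7: max=593779693/194400000, min=1035859307/349920000, spread=82360351/874800000
Step 8: max=17785878991/5832000000, min=155923755277/52488000000, spread=2074577821/26244000000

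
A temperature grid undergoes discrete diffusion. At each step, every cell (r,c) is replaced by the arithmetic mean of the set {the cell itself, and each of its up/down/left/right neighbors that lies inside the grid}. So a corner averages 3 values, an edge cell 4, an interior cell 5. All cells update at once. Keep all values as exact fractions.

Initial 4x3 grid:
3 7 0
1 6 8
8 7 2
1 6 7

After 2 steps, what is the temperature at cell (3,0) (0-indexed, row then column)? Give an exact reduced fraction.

Answer: 29/6

Derivation:
Step 1: cell (3,0) = 5
Step 2: cell (3,0) = 29/6
Full grid after step 2:
  73/18 277/60 13/3
  1093/240 241/50 26/5
  391/80 271/50 26/5
  29/6 421/80 65/12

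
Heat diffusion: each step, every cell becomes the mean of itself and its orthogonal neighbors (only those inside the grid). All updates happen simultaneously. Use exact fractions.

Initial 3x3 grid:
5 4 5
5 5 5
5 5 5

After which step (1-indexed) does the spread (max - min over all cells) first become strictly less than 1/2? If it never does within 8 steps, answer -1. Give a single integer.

Answer: 1

Derivation:
Step 1: max=5, min=14/3, spread=1/3
  -> spread < 1/2 first at step 1
Step 2: max=5, min=1133/240, spread=67/240
Step 3: max=993/200, min=10363/2160, spread=1807/10800
Step 4: max=26639/5400, min=4162037/864000, spread=33401/288000
Step 5: max=2656609/540000, min=37650067/7776000, spread=3025513/38880000
Step 6: max=141244051/28800000, min=15087073133/3110400000, spread=53531/995328
Step 7: max=38088883949/7776000000, min=907087074151/186624000000, spread=450953/11943936
Step 8: max=4564591389481/933120000000, min=54478296439397/11197440000000, spread=3799043/143327232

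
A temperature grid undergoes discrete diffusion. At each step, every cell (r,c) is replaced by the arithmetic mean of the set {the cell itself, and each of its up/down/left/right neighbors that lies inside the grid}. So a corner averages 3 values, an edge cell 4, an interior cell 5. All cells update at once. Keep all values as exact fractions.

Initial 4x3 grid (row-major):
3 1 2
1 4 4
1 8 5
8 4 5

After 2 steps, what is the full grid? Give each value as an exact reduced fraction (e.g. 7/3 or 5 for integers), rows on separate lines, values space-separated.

After step 1:
  5/3 5/2 7/3
  9/4 18/5 15/4
  9/2 22/5 11/2
  13/3 25/4 14/3
After step 2:
  77/36 101/40 103/36
  721/240 33/10 911/240
  929/240 97/20 1099/240
  181/36 393/80 197/36

Answer: 77/36 101/40 103/36
721/240 33/10 911/240
929/240 97/20 1099/240
181/36 393/80 197/36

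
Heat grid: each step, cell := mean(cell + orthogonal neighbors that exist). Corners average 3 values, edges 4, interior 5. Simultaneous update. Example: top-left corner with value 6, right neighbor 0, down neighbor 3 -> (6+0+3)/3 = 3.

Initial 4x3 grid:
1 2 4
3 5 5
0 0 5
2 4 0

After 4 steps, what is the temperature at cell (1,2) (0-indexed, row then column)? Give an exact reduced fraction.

Step 1: cell (1,2) = 19/4
Step 2: cell (1,2) = 167/48
Step 3: cell (1,2) = 24673/7200
Step 4: cell (1,2) = 671041/216000
Full grid after step 4:
  1601/600 633931/216000 213883/64800
  87361/36000 515893/180000 671041/216000
  81391/36000 73903/30000 68969/24000
  43961/21600 336749/144000 6817/2700

Answer: 671041/216000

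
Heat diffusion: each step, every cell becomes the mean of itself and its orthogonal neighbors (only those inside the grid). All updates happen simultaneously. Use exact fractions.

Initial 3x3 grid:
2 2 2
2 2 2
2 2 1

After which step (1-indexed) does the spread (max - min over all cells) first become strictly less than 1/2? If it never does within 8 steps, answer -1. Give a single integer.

Answer: 1

Derivation:
Step 1: max=2, min=5/3, spread=1/3
  -> spread < 1/2 first at step 1
Step 2: max=2, min=31/18, spread=5/18
Step 3: max=2, min=391/216, spread=41/216
Step 4: max=709/360, min=23789/12960, spread=347/2592
Step 5: max=7043/3600, min=1448263/777600, spread=2921/31104
Step 6: max=838517/432000, min=87483461/46656000, spread=24611/373248
Step 7: max=18783259/9720000, min=5279997967/2799360000, spread=207329/4478976
Step 8: max=997998401/518400000, min=317893247549/167961600000, spread=1746635/53747712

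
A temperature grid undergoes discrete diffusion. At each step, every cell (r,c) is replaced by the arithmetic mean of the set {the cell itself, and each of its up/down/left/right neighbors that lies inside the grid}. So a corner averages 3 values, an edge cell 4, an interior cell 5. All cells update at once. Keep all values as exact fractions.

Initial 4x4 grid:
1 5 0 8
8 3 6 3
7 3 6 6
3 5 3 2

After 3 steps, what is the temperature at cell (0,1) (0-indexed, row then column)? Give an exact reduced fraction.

Answer: 3533/900

Derivation:
Step 1: cell (0,1) = 9/4
Step 2: cell (0,1) = 25/6
Step 3: cell (0,1) = 3533/900
Full grid after step 3:
  467/108 3533/900 1939/450 2269/540
  4013/900 1696/375 631/150 1037/225
  239/50 4463/1000 13409/3000 3869/900
  1663/360 1757/400 14921/3600 4529/1080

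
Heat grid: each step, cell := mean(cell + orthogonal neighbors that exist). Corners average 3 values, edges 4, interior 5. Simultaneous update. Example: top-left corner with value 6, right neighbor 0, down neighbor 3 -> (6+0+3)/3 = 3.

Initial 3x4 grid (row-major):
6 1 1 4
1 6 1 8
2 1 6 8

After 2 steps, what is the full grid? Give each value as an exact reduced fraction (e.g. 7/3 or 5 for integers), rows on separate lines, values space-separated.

Answer: 119/36 119/48 839/240 34/9
39/16 87/25 87/25 1279/240
53/18 133/48 1169/240 199/36

Derivation:
After step 1:
  8/3 7/2 7/4 13/3
  15/4 2 22/5 21/4
  4/3 15/4 4 22/3
After step 2:
  119/36 119/48 839/240 34/9
  39/16 87/25 87/25 1279/240
  53/18 133/48 1169/240 199/36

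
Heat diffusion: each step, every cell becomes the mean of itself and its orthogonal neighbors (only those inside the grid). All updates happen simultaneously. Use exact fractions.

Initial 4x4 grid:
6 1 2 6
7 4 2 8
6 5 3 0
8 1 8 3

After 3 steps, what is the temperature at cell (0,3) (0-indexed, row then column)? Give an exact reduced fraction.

Step 1: cell (0,3) = 16/3
Step 2: cell (0,3) = 145/36
Step 3: cell (0,3) = 4309/1080
Full grid after step 3:
  9613/2160 902/225 3379/900 4309/1080
  34339/7200 25327/6000 11581/3000 13921/3600
  12449/2400 4437/1000 23689/6000 13661/3600
  1853/360 11369/2400 28747/7200 8251/2160

Answer: 4309/1080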